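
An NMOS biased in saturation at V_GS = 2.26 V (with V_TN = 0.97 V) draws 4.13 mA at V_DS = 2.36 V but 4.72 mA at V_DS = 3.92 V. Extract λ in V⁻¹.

λ = 0.117 V⁻¹

With V_GS fixed, I_D ∝ (1 + λ V_DS) in saturation, so I_D2/I_D1 = (1 + λ V_DS2)/(1 + λ V_DS1).
4.72/4.13 = 1.143 = (1 + 3.92 λ)/(1 + 2.36 λ).
Solving: λ (I_D1 V_DS2 − I_D2 V_DS1) = I_D2 − I_D1, so λ = (4.72 − 4.13) / (4.13 × 3.92 − 4.72 × 2.36) = 0.59 / 5.05 = 0.117 V⁻¹.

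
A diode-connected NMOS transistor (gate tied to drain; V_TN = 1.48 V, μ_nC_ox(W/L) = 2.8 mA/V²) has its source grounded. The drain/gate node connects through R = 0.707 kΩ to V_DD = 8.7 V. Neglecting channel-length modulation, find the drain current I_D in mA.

I_D = 7.04 mA

With gate tied to drain, V_GS = V_DS ≥ V_GS − V_TN, so the device is in saturation.
KCL at the drain: ½ k_n (V_GS − V_TN)² = (V_DD − V_GS)/R.
Let x = V_GS − 1.48. Then 0.99 x² + x − 7.22 = 0, giving x = 2.24 V (positive root), so V_GS = 3.72 V.
I_D = (V_DD − V_GS)/R = (8.7 − 3.72) / 0.707 = 7.04 mA.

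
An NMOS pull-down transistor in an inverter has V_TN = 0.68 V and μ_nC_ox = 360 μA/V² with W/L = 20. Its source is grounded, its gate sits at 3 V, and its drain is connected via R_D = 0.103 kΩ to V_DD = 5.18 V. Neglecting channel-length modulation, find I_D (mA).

I_D = 19.4 mA

V_GS = V_G = 3 V, so V_ov = 3 − 0.68 = 2.32 V.
k_n = μ_nC_ox · (W/L) = 7.2 mA/V².
Assume saturation: I_D = ½ k_n V_ov² = 0.5 × 7.2 × 2.32² = 19.4 mA, giving V_DS = V_DD − I_D R_D = 5.18 − 19.4 × 0.103 = 3.18 V.
V_DS = 3.18 V ≥ V_ov = 2.32 V, confirming saturation.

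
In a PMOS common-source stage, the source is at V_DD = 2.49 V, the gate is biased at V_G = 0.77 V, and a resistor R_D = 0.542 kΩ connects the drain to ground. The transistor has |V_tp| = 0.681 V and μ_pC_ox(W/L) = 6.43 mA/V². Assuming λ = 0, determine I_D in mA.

V_SG = V_DD − V_G = 2.49 − 0.77 = 1.72 V, so V_ov = 1.72 − 0.681 = 1.04 V.
Assume saturation: I_D = ½ k_p V_ov² = 0.5 × 6.43 × 1.04² = 3.47 mA, giving V_SD = V_DD − I_D R_D = 2.49 − 3.47 × 0.542 = 0.609 V.
But 0.609 V < V_ov = 1.04 V, so the device is actually in triode.
In triode I_D = k_p[V_ov V_SD − ½ V_SD²] and I_D = (V_DD − V_SD)/R_D. Equating: 1.74 V_SD² − 4.621 V_SD + 2.49 = 0, giving V_SD = 0.752 V (the root below V_ov).
I_D = (2.49 − 0.752) / 0.542 = 3.21 mA.

I_D = 3.21 mA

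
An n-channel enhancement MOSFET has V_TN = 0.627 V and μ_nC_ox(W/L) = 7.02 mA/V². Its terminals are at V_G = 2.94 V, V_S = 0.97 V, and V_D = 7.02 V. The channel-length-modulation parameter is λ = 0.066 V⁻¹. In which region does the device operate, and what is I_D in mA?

Saturation; I_D = 8.86 mA

V_GS = V_G − V_S = 2.94 − 0.97 = 1.97 V; V_DS = V_D − V_S = 7.02 − 0.97 = 6.05 V.
V_ov = V_GS − V_TN = 1.97 − 0.627 = 1.34 V.
Since V_DS = 6.05 V ≥ V_ov = 1.34 V, the device is in saturation.
I_D = ½ k_n V_ov² (1 + λ V_DS) = 0.5 × 7.02 × 1.34² × (1 + 0.066 × 6.05) = 8.86 mA.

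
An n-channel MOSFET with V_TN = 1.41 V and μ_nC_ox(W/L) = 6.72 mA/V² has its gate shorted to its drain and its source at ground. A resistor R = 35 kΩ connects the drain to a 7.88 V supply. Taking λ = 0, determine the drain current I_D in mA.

I_D = 0.178 mA

With gate tied to drain, V_GS = V_DS ≥ V_GS − V_TN, so the device is in saturation.
KCL at the drain: ½ k_n (V_GS − V_TN)² = (V_DD − V_GS)/R.
Let x = V_GS − 1.41. Then 118 x² + x − 6.47 = 0, giving x = 0.23 V (positive root), so V_GS = 1.64 V.
I_D = (V_DD − V_GS)/R = (7.88 − 1.64) / 35 = 0.178 mA.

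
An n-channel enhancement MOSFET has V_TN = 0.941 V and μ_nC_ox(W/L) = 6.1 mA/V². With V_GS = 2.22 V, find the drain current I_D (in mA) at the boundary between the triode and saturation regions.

At the boundary V_DS = V_ov = V_GS − V_TN = 2.22 − 0.941 = 1.28 V.
I_D = ½ k_n V_ov² = 0.5 × 6.1 × 1.28² = 4.99 mA.

I_D = 4.99 mA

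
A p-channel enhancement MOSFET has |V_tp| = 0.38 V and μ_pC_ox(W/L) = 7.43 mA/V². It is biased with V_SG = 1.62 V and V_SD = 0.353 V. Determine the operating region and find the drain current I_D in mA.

V_ov = V_SG − |V_tp| = 1.62 − 0.38 = 1.24 V.
Since V_SD = 0.353 V < V_ov = 1.24 V, the device is in the triode region.
I_D = k_p [V_ov · V_SD − ½ V_SD²] = 7.43 × [1.24 × 0.353 − 0.5 × 0.353²] = 2.79 mA.

Triode; I_D = 2.79 mA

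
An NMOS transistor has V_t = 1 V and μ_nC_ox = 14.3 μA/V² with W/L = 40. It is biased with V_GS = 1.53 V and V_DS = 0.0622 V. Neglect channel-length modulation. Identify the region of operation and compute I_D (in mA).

k_n = μ_nC_ox · (W/L) = 0.572 mA/V².
V_ov = V_GS − V_t = 1.53 − 1 = 0.53 V.
Since V_DS = 0.0622 V < V_ov = 0.53 V, the device is in the triode region.
I_D = k_n [V_ov · V_DS − ½ V_DS²] = 0.572 × [0.53 × 0.0622 − 0.5 × 0.0622²] = 0.0178 mA.

Triode; I_D = 0.0178 mA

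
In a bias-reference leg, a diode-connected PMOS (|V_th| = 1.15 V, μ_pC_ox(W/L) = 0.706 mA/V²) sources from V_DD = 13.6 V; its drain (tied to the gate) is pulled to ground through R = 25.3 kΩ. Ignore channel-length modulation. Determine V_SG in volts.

V_SG = 2.28 V

With gate tied to drain, V_SG = V_SD ≥ V_SG − |V_th|, so the device is in saturation.
KCL at the drain: ½ k_p (V_SG − |V_th|)² = (V_DD − V_SG)/R.
Let x = V_SG − 1.15. Then 8.93 x² + x − 12.45 = 0, giving x = 1.13 V (positive root), so V_SG = 2.28 V.
I_D = (V_DD − V_SG)/R = (13.6 − 2.28) / 25.3 = 0.448 mA.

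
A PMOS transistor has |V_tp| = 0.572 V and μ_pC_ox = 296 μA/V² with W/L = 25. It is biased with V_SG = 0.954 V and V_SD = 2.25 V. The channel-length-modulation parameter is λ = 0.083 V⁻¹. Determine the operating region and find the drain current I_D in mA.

Saturation; I_D = 0.641 mA

k_p = μ_pC_ox · (W/L) = 7.4 mA/V².
V_ov = V_SG − |V_tp| = 0.954 − 0.572 = 0.382 V.
Since V_SD = 2.25 V ≥ V_ov = 0.382 V, the device is in saturation.
I_D = ½ k_p V_ov² (1 + λ V_SD) = 0.5 × 7.4 × 0.382² × (1 + 0.083 × 2.25) = 0.641 mA.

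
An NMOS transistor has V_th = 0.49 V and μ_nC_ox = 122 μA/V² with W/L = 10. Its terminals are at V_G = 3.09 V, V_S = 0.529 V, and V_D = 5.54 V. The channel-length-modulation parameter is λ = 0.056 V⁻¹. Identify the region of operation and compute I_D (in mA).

Saturation; I_D = 3.35 mA

V_GS = V_G − V_S = 3.09 − 0.529 = 2.56 V; V_DS = V_D − V_S = 5.54 − 0.529 = 5.01 V.
k_n = μ_nC_ox · (W/L) = 1.22 mA/V².
V_ov = V_GS − V_th = 2.56 − 0.49 = 2.07 V.
Since V_DS = 5.01 V ≥ V_ov = 2.07 V, the device is in saturation.
I_D = ½ k_n V_ov² (1 + λ V_DS) = 0.5 × 1.22 × 2.07² × (1 + 0.056 × 5.01) = 3.35 mA.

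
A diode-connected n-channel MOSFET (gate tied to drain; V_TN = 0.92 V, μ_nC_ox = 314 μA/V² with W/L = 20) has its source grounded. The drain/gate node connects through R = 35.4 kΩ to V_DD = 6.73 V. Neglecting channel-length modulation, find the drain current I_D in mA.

I_D = 0.158 mA

With gate tied to drain, V_GS = V_DS ≥ V_GS − V_TN, so the device is in saturation.
k_n = μ_nC_ox · (W/L) = 6.28 mA/V².
KCL at the drain: ½ k_n (V_GS − V_TN)² = (V_DD − V_GS)/R.
Let x = V_GS − 0.92. Then 111 x² + x − 5.81 = 0, giving x = 0.224 V (positive root), so V_GS = 1.14 V.
I_D = (V_DD − V_GS)/R = (6.73 − 1.14) / 35.4 = 0.158 mA.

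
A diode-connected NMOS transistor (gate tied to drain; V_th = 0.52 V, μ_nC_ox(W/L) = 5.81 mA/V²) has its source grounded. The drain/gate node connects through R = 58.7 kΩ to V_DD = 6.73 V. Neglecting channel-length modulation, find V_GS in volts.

With gate tied to drain, V_GS = V_DS ≥ V_GS − V_th, so the device is in saturation.
KCL at the drain: ½ k_n (V_GS − V_th)² = (V_DD − V_GS)/R.
Let x = V_GS − 0.52. Then 171 x² + x − 6.21 = 0, giving x = 0.188 V (positive root), so V_GS = 0.708 V.
I_D = (V_DD − V_GS)/R = (6.73 − 0.708) / 58.7 = 0.103 mA.

V_GS = 0.708 V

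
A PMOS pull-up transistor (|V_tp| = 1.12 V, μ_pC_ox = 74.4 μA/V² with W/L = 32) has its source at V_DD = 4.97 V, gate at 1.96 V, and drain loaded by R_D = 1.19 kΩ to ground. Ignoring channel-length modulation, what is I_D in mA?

V_SG = V_DD − V_G = 4.97 − 1.96 = 3.01 V, so V_ov = 3.01 − 1.12 = 1.89 V.
k_p = μ_pC_ox · (W/L) = 2.381 mA/V².
Assume saturation: I_D = ½ k_p V_ov² = 0.5 × 2.381 × 1.89² = 4.25 mA, giving V_SD = V_DD − I_D R_D = 4.97 − 4.25 × 1.19 = -0.0902 V.
But -0.0902 V < V_ov = 1.89 V, so the device is actually in triode.
In triode I_D = k_p[V_ov V_SD − ½ V_SD²] and I_D = (V_DD − V_SD)/R_D. Equating: 1.42 V_SD² − 6.355 V_SD + 4.97 = 0, giving V_SD = 1.01 V (the root below V_ov).
I_D = (4.97 − 1.01) / 1.19 = 3.33 mA.

I_D = 3.33 mA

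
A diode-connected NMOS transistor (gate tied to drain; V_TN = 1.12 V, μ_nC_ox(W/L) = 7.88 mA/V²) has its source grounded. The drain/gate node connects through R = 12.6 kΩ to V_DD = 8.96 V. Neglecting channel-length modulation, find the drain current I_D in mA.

I_D = 0.591 mA

With gate tied to drain, V_GS = V_DS ≥ V_GS − V_TN, so the device is in saturation.
KCL at the drain: ½ k_n (V_GS − V_TN)² = (V_DD − V_GS)/R.
Let x = V_GS − 1.12. Then 49.6 x² + x − 7.84 = 0, giving x = 0.387 V (positive root), so V_GS = 1.51 V.
I_D = (V_DD − V_GS)/R = (8.96 − 1.51) / 12.6 = 0.591 mA.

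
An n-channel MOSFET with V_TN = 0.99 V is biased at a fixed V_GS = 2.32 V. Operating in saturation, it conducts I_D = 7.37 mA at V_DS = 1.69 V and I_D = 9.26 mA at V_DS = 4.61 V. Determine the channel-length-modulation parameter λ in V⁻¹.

With V_GS fixed, I_D ∝ (1 + λ V_DS) in saturation, so I_D2/I_D1 = (1 + λ V_DS2)/(1 + λ V_DS1).
9.26/7.37 = 1.256 = (1 + 4.61 λ)/(1 + 1.69 λ).
Solving: λ (I_D1 V_DS2 − I_D2 V_DS1) = I_D2 − I_D1, so λ = (9.26 − 7.37) / (7.37 × 4.61 − 9.26 × 1.69) = 1.89 / 18.3 = 0.103 V⁻¹.

λ = 0.103 V⁻¹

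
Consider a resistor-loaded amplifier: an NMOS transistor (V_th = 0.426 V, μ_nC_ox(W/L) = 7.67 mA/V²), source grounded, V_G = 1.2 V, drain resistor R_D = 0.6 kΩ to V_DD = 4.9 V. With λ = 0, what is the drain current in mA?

V_GS = V_G = 1.2 V, so V_ov = 1.2 − 0.426 = 0.774 V.
Assume saturation: I_D = ½ k_n V_ov² = 0.5 × 7.67 × 0.774² = 2.3 mA, giving V_DS = V_DD − I_D R_D = 4.9 − 2.3 × 0.6 = 3.52 V.
V_DS = 3.52 V ≥ V_ov = 0.774 V, confirming saturation.

I_D = 2.30 mA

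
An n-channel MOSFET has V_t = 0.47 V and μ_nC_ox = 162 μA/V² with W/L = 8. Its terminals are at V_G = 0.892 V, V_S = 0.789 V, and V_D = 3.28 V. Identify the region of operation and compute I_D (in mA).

V_GS = V_G − V_S = 0.892 − 0.789 = 0.103 V; V_DS = V_D − V_S = 3.28 − 0.789 = 2.49 V.
V_GS = 0.103 V < V_t = 0.47 V, so the transistor is in cutoff.

Cutoff; I_D = 0 mA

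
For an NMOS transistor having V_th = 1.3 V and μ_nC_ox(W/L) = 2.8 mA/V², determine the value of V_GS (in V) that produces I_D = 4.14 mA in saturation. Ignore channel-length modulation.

In saturation I_D = ½ k_n (V_GS − V_th)², so V_GS − V_th = √(2 I_D / k_n) = √(2 × 4.14 / 2.8) = 1.72 V.
V_GS = 1.3 + 1.72 = 3.02 V.

V_GS = 3.02 V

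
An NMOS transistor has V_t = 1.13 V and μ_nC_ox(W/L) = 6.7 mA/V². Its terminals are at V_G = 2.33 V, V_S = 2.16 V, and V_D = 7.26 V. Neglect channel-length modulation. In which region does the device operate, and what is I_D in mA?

Cutoff; I_D = 0 mA

V_GS = V_G − V_S = 2.33 − 2.16 = 0.17 V; V_DS = V_D − V_S = 7.26 − 2.16 = 5.1 V.
V_GS = 0.17 V < V_t = 1.13 V, so the transistor is in cutoff.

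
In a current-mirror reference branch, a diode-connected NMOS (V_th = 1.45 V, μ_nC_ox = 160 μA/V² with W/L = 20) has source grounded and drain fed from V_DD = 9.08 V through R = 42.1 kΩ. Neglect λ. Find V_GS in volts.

V_GS = 1.78 V

With gate tied to drain, V_GS = V_DS ≥ V_GS − V_th, so the device is in saturation.
k_n = μ_nC_ox · (W/L) = 3.2 mA/V².
KCL at the drain: ½ k_n (V_GS − V_th)² = (V_DD − V_GS)/R.
Let x = V_GS − 1.45. Then 67.4 x² + x − 7.63 = 0, giving x = 0.329 V (positive root), so V_GS = 1.78 V.
I_D = (V_DD − V_GS)/R = (9.08 − 1.78) / 42.1 = 0.173 mA.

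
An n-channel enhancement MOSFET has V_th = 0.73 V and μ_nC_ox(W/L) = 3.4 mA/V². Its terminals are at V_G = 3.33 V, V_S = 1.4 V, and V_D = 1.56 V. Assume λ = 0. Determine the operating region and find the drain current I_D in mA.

V_GS = V_G − V_S = 3.33 − 1.4 = 1.93 V; V_DS = V_D − V_S = 1.56 − 1.4 = 0.16 V.
V_ov = V_GS − V_th = 1.93 − 0.73 = 1.2 V.
Since V_DS = 0.16 V < V_ov = 1.2 V, the device is in the triode region.
I_D = k_n [V_ov · V_DS − ½ V_DS²] = 3.4 × [1.2 × 0.16 − 0.5 × 0.16²] = 0.609 mA.

Triode; I_D = 0.609 mA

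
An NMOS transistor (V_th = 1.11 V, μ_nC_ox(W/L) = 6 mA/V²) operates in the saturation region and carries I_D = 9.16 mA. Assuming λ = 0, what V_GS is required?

V_GS = 2.86 V

In saturation I_D = ½ k_n (V_GS − V_th)², so V_GS − V_th = √(2 I_D / k_n) = √(2 × 9.16 / 6) = 1.75 V.
V_GS = 1.11 + 1.75 = 2.86 V.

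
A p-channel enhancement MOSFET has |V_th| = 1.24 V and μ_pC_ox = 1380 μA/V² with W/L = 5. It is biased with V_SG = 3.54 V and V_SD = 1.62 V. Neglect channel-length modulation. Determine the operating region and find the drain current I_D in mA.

k_p = μ_pC_ox · (W/L) = 6.9 mA/V².
V_ov = V_SG − |V_th| = 3.54 − 1.24 = 2.3 V.
Since V_SD = 1.62 V < V_ov = 2.3 V, the device is in the triode region.
I_D = k_p [V_ov · V_SD − ½ V_SD²] = 6.9 × [2.3 × 1.62 − 0.5 × 1.62²] = 16.7 mA.

Triode; I_D = 16.7 mA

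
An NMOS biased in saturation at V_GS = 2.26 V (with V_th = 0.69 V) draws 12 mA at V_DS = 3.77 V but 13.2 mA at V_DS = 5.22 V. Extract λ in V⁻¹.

λ = 0.0932 V⁻¹

With V_GS fixed, I_D ∝ (1 + λ V_DS) in saturation, so I_D2/I_D1 = (1 + λ V_DS2)/(1 + λ V_DS1).
13.2/12 = 1.1 = (1 + 5.22 λ)/(1 + 3.77 λ).
Solving: λ (I_D1 V_DS2 − I_D2 V_DS1) = I_D2 − I_D1, so λ = (13.2 − 12) / (12 × 5.22 − 13.2 × 3.77) = 1.2 / 12.9 = 0.0932 V⁻¹.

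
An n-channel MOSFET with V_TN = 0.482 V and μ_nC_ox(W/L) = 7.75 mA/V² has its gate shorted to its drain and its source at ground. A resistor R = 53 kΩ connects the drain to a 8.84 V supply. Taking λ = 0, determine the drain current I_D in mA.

With gate tied to drain, V_GS = V_DS ≥ V_GS − V_TN, so the device is in saturation.
KCL at the drain: ½ k_n (V_GS − V_TN)² = (V_DD − V_GS)/R.
Let x = V_GS − 0.482. Then 205 x² + x − 8.358 = 0, giving x = 0.199 V (positive root), so V_GS = 0.681 V.
I_D = (V_DD − V_GS)/R = (8.84 − 0.681) / 53 = 0.154 mA.

I_D = 0.154 mA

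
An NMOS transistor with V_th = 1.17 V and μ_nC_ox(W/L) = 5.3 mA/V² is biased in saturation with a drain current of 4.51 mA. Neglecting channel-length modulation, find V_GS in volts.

V_GS = 2.47 V

In saturation I_D = ½ k_n (V_GS − V_th)², so V_GS − V_th = √(2 I_D / k_n) = √(2 × 4.51 / 5.3) = 1.3 V.
V_GS = 1.17 + 1.3 = 2.47 V.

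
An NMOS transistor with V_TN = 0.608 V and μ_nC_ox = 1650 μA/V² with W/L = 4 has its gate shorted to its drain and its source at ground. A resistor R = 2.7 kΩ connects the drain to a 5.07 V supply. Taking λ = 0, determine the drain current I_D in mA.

I_D = 1.41 mA

With gate tied to drain, V_GS = V_DS ≥ V_GS − V_TN, so the device is in saturation.
k_n = μ_nC_ox · (W/L) = 6.6 mA/V².
KCL at the drain: ½ k_n (V_GS − V_TN)² = (V_DD − V_GS)/R.
Let x = V_GS − 0.608. Then 8.91 x² + x − 4.462 = 0, giving x = 0.654 V (positive root), so V_GS = 1.26 V.
I_D = (V_DD − V_GS)/R = (5.07 − 1.26) / 2.7 = 1.41 mA.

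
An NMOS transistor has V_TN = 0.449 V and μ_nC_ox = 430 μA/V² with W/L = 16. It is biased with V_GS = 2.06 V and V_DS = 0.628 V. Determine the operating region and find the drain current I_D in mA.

Triode; I_D = 5.60 mA

k_n = μ_nC_ox · (W/L) = 6.88 mA/V².
V_ov = V_GS − V_TN = 2.06 − 0.449 = 1.61 V.
Since V_DS = 0.628 V < V_ov = 1.61 V, the device is in the triode region.
I_D = k_n [V_ov · V_DS − ½ V_DS²] = 6.88 × [1.61 × 0.628 − 0.5 × 0.628²] = 5.6 mA.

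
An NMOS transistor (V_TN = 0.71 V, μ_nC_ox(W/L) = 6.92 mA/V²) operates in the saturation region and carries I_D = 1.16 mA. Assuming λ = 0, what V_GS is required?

V_GS = 1.29 V

In saturation I_D = ½ k_n (V_GS − V_TN)², so V_GS − V_TN = √(2 I_D / k_n) = √(2 × 1.16 / 6.92) = 0.579 V.
V_GS = 0.71 + 0.579 = 1.29 V.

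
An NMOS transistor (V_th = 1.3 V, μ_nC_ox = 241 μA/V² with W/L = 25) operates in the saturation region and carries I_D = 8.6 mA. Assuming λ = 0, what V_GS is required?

k_n = μ_nC_ox · (W/L) = 6.025 mA/V².
In saturation I_D = ½ k_n (V_GS − V_th)², so V_GS − V_th = √(2 I_D / k_n) = √(2 × 8.6 / 6.025) = 1.69 V.
V_GS = 1.3 + 1.69 = 2.99 V.

V_GS = 2.99 V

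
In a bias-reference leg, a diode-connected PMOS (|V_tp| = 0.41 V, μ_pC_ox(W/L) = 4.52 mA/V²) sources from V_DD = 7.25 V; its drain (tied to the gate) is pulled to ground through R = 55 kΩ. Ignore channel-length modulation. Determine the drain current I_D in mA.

With gate tied to drain, V_SG = V_SD ≥ V_SG − |V_tp|, so the device is in saturation.
KCL at the drain: ½ k_p (V_SG − |V_tp|)² = (V_DD − V_SG)/R.
Let x = V_SG − 0.41. Then 124 x² + x − 6.84 = 0, giving x = 0.231 V (positive root), so V_SG = 0.641 V.
I_D = (V_DD − V_SG)/R = (7.25 − 0.641) / 55 = 0.12 mA.

I_D = 0.120 mA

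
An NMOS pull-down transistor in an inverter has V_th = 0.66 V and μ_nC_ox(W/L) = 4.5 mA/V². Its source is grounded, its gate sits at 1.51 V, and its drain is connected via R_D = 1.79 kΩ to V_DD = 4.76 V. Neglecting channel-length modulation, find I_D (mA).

V_GS = V_G = 1.51 V, so V_ov = 1.51 − 0.66 = 0.85 V.
Assume saturation: I_D = ½ k_n V_ov² = 0.5 × 4.5 × 0.85² = 1.63 mA, giving V_DS = V_DD − I_D R_D = 4.76 − 1.63 × 1.79 = 1.85 V.
V_DS = 1.85 V ≥ V_ov = 0.85 V, confirming saturation.

I_D = 1.63 mA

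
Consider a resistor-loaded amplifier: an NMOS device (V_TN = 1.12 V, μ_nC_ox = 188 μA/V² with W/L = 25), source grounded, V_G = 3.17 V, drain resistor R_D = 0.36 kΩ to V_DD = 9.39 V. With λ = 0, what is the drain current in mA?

V_GS = V_G = 3.17 V, so V_ov = 3.17 − 1.12 = 2.05 V.
k_n = μ_nC_ox · (W/L) = 4.7 mA/V².
Assume saturation: I_D = ½ k_n V_ov² = 0.5 × 4.7 × 2.05² = 9.88 mA, giving V_DS = V_DD − I_D R_D = 9.39 − 9.88 × 0.36 = 5.83 V.
V_DS = 5.83 V ≥ V_ov = 2.05 V, confirming saturation.

I_D = 9.88 mA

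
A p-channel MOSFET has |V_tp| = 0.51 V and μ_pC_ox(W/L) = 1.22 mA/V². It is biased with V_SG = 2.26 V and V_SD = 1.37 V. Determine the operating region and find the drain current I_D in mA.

Triode; I_D = 1.78 mA

V_ov = V_SG − |V_tp| = 2.26 − 0.51 = 1.75 V.
Since V_SD = 1.37 V < V_ov = 1.75 V, the device is in the triode region.
I_D = k_p [V_ov · V_SD − ½ V_SD²] = 1.22 × [1.75 × 1.37 − 0.5 × 1.37²] = 1.78 mA.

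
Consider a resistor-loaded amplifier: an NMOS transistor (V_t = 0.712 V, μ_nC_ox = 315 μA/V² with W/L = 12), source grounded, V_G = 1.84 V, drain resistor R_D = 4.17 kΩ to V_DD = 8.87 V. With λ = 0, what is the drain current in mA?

I_D = 1.97 mA

V_GS = V_G = 1.84 V, so V_ov = 1.84 − 0.712 = 1.13 V.
k_n = μ_nC_ox · (W/L) = 3.78 mA/V².
Assume saturation: I_D = ½ k_n V_ov² = 0.5 × 3.78 × 1.13² = 2.4 mA, giving V_DS = V_DD − I_D R_D = 8.87 − 2.4 × 4.17 = -1.16 V.
But -1.16 V < V_ov = 1.13 V, so the device is actually in triode.
In triode I_D = k_n[V_ov V_DS − ½ V_DS²] and I_D = (V_DD − V_DS)/R_D. Equating: 7.88 V_DS² − 18.78 V_DS + 8.87 = 0, giving V_DS = 0.649 V (the root below V_ov).
I_D = (8.87 − 0.649) / 4.17 = 1.97 mA.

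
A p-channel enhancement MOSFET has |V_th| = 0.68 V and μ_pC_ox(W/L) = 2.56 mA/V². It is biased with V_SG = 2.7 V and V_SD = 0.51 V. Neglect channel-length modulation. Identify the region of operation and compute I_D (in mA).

Triode; I_D = 2.30 mA

V_ov = V_SG − |V_th| = 2.7 − 0.68 = 2.02 V.
Since V_SD = 0.51 V < V_ov = 2.02 V, the device is in the triode region.
I_D = k_p [V_ov · V_SD − ½ V_SD²] = 2.56 × [2.02 × 0.51 − 0.5 × 0.51²] = 2.3 mA.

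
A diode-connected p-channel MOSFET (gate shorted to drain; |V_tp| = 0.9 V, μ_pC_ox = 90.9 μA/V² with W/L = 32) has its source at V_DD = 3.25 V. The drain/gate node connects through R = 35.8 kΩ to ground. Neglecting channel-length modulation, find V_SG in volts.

With gate tied to drain, V_SG = V_SD ≥ V_SG − |V_tp|, so the device is in saturation.
k_p = μ_pC_ox · (W/L) = 2.909 mA/V².
KCL at the drain: ½ k_p (V_SG − |V_tp|)² = (V_DD − V_SG)/R.
Let x = V_SG − 0.9. Then 52.1 x² + x − 2.35 = 0, giving x = 0.203 V (positive root), so V_SG = 1.1 V.
I_D = (V_DD − V_SG)/R = (3.25 − 1.1) / 35.8 = 0.06 mA.

V_SG = 1.10 V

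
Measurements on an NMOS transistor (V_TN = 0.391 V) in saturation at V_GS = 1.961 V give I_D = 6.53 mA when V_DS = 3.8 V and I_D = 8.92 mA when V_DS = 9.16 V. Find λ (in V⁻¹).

λ = 0.0922 V⁻¹

With V_GS fixed, I_D ∝ (1 + λ V_DS) in saturation, so I_D2/I_D1 = (1 + λ V_DS2)/(1 + λ V_DS1).
8.92/6.53 = 1.366 = (1 + 9.16 λ)/(1 + 3.8 λ).
Solving: λ (I_D1 V_DS2 − I_D2 V_DS1) = I_D2 − I_D1, so λ = (8.92 − 6.53) / (6.53 × 9.16 − 8.92 × 3.8) = 2.39 / 25.9 = 0.0922 V⁻¹.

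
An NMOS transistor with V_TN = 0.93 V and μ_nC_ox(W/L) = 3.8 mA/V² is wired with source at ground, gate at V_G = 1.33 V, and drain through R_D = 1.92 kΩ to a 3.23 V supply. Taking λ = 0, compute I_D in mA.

V_GS = V_G = 1.33 V, so V_ov = 1.33 − 0.93 = 0.4 V.
Assume saturation: I_D = ½ k_n V_ov² = 0.5 × 3.8 × 0.4² = 0.304 mA, giving V_DS = V_DD − I_D R_D = 3.23 − 0.304 × 1.92 = 2.65 V.
V_DS = 2.65 V ≥ V_ov = 0.4 V, confirming saturation.

I_D = 0.304 mA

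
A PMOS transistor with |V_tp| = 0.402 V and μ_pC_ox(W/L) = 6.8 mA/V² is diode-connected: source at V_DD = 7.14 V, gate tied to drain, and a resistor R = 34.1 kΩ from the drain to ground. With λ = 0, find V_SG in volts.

V_SG = 0.639 V

With gate tied to drain, V_SG = V_SD ≥ V_SG − |V_tp|, so the device is in saturation.
KCL at the drain: ½ k_p (V_SG − |V_tp|)² = (V_DD − V_SG)/R.
Let x = V_SG − 0.402. Then 116 x² + x − 6.738 = 0, giving x = 0.237 V (positive root), so V_SG = 0.639 V.
I_D = (V_DD − V_SG)/R = (7.14 − 0.639) / 34.1 = 0.191 mA.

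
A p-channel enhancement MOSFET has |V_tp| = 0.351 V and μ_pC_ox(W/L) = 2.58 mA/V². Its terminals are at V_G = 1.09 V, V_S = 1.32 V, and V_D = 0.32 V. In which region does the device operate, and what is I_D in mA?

Cutoff; I_D = 0 mA

V_SG = V_S − V_G = 1.32 − 1.09 = 0.23 V; V_SD = V_S − V_D = 1.32 − 0.32 = 1 V.
V_SG = 0.23 V < |V_tp| = 0.351 V, so the transistor is in cutoff.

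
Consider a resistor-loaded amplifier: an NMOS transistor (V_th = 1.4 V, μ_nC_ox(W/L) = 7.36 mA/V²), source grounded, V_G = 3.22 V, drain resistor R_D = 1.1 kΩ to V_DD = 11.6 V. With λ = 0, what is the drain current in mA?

V_GS = V_G = 3.22 V, so V_ov = 3.22 − 1.4 = 1.82 V.
Assume saturation: I_D = ½ k_n V_ov² = 0.5 × 7.36 × 1.82² = 12.2 mA, giving V_DS = V_DD − I_D R_D = 11.6 − 12.2 × 1.1 = -1.81 V.
But -1.81 V < V_ov = 1.82 V, so the device is actually in triode.
In triode I_D = k_n[V_ov V_DS − ½ V_DS²] and I_D = (V_DD − V_DS)/R_D. Equating: 4.05 V_DS² − 15.73 V_DS + 11.6 = 0, giving V_DS = 0.989 V (the root below V_ov).
I_D = (11.6 − 0.989) / 1.1 = 9.65 mA.

I_D = 9.65 mA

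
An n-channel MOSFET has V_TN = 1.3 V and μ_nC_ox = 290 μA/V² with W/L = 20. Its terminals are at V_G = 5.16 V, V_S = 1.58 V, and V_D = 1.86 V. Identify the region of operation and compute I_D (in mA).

V_GS = V_G − V_S = 5.16 − 1.58 = 3.58 V; V_DS = V_D − V_S = 1.86 − 1.58 = 0.28 V.
k_n = μ_nC_ox · (W/L) = 5.8 mA/V².
V_ov = V_GS − V_TN = 3.58 − 1.3 = 2.28 V.
Since V_DS = 0.28 V < V_ov = 2.28 V, the device is in the triode region.
I_D = k_n [V_ov · V_DS − ½ V_DS²] = 5.8 × [2.28 × 0.28 − 0.5 × 0.28²] = 3.48 mA.

Triode; I_D = 3.48 mA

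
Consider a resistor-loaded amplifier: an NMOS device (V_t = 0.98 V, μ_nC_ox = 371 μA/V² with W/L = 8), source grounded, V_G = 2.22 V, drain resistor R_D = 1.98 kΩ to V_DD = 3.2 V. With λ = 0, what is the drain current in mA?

V_GS = V_G = 2.22 V, so V_ov = 2.22 − 0.98 = 1.24 V.
k_n = μ_nC_ox · (W/L) = 2.968 mA/V².
Assume saturation: I_D = ½ k_n V_ov² = 0.5 × 2.968 × 1.24² = 2.28 mA, giving V_DS = V_DD − I_D R_D = 3.2 − 2.28 × 1.98 = -1.32 V.
But -1.32 V < V_ov = 1.24 V, so the device is actually in triode.
In triode I_D = k_n[V_ov V_DS − ½ V_DS²] and I_D = (V_DD − V_DS)/R_D. Equating: 2.94 V_DS² − 8.287 V_DS + 3.2 = 0, giving V_DS = 0.462 V (the root below V_ov).
I_D = (3.2 − 0.462) / 1.98 = 1.38 mA.

I_D = 1.38 mA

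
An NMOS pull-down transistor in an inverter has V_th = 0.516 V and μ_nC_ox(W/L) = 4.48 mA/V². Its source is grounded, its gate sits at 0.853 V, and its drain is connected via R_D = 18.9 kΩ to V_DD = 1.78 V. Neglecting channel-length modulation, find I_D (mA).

V_GS = V_G = 0.853 V, so V_ov = 0.853 − 0.516 = 0.337 V.
Assume saturation: I_D = ½ k_n V_ov² = 0.5 × 4.48 × 0.337² = 0.254 mA, giving V_DS = V_DD − I_D R_D = 1.78 − 0.254 × 18.9 = -3.03 V.
But -3.03 V < V_ov = 0.337 V, so the device is actually in triode.
In triode I_D = k_n[V_ov V_DS − ½ V_DS²] and I_D = (V_DD − V_DS)/R_D. Equating: 42.3 V_DS² − 29.53 V_DS + 1.78 = 0, giving V_DS = 0.0666 V (the root below V_ov).
I_D = (1.78 − 0.0666) / 18.9 = 0.0907 mA.

I_D = 0.0907 mA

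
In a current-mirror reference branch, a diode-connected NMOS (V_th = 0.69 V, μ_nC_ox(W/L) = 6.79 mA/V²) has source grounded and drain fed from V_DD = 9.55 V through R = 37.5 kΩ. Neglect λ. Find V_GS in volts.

V_GS = 0.950 V

With gate tied to drain, V_GS = V_DS ≥ V_GS − V_th, so the device is in saturation.
KCL at the drain: ½ k_n (V_GS − V_th)² = (V_DD − V_GS)/R.
Let x = V_GS − 0.69. Then 127 x² + x − 8.86 = 0, giving x = 0.26 V (positive root), so V_GS = 0.95 V.
I_D = (V_DD − V_GS)/R = (9.55 − 0.95) / 37.5 = 0.229 mA.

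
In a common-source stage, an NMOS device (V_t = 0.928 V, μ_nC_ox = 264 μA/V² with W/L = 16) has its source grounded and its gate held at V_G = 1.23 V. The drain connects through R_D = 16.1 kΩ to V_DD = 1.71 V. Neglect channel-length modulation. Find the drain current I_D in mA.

I_D = 0.100 mA

V_GS = V_G = 1.23 V, so V_ov = 1.23 − 0.928 = 0.302 V.
k_n = μ_nC_ox · (W/L) = 4.224 mA/V².
Assume saturation: I_D = ½ k_n V_ov² = 0.5 × 4.224 × 0.302² = 0.193 mA, giving V_DS = V_DD − I_D R_D = 1.71 − 0.193 × 16.1 = -1.39 V.
But -1.39 V < V_ov = 0.302 V, so the device is actually in triode.
In triode I_D = k_n[V_ov V_DS − ½ V_DS²] and I_D = (V_DD − V_DS)/R_D. Equating: 34 V_DS² − 21.54 V_DS + 1.71 = 0, giving V_DS = 0.0931 V (the root below V_ov).
I_D = (1.71 − 0.0931) / 16.1 = 0.1 mA.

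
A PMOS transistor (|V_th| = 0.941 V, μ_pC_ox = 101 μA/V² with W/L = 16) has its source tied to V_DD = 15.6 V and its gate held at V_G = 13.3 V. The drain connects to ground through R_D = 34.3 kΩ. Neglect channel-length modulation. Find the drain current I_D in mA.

I_D = 0.448 mA

V_SG = V_DD − V_G = 15.6 − 13.3 = 2.3 V, so V_ov = 2.3 − 0.941 = 1.36 V.
k_p = μ_pC_ox · (W/L) = 1.616 mA/V².
Assume saturation: I_D = ½ k_p V_ov² = 0.5 × 1.616 × 1.36² = 1.49 mA, giving V_SD = V_DD − I_D R_D = 15.6 − 1.49 × 34.3 = -35.6 V.
But -35.6 V < V_ov = 1.36 V, so the device is actually in triode.
In triode I_D = k_p[V_ov V_SD − ½ V_SD²] and I_D = (V_DD − V_SD)/R_D. Equating: 27.7 V_SD² − 76.33 V_SD + 15.6 = 0, giving V_SD = 0.222 V (the root below V_ov).
I_D = (15.6 − 0.222) / 34.3 = 0.448 mA.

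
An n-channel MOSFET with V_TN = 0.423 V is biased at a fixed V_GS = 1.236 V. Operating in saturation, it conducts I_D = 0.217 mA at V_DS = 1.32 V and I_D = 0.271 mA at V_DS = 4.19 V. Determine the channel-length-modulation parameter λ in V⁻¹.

With V_GS fixed, I_D ∝ (1 + λ V_DS) in saturation, so I_D2/I_D1 = (1 + λ V_DS2)/(1 + λ V_DS1).
0.271/0.217 = 1.249 = (1 + 4.19 λ)/(1 + 1.32 λ).
Solving: λ (I_D1 V_DS2 − I_D2 V_DS1) = I_D2 − I_D1, so λ = (0.271 − 0.217) / (0.217 × 4.19 − 0.271 × 1.32) = 0.054 / 0.552 = 0.0979 V⁻¹.

λ = 0.0979 V⁻¹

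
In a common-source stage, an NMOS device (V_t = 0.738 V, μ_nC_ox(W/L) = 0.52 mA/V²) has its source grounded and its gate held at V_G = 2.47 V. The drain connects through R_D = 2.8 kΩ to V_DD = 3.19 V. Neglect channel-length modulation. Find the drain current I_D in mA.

I_D = 0.708 mA

V_GS = V_G = 2.47 V, so V_ov = 2.47 − 0.738 = 1.73 V.
Assume saturation: I_D = ½ k_n V_ov² = 0.5 × 0.52 × 1.73² = 0.78 mA, giving V_DS = V_DD − I_D R_D = 3.19 − 0.78 × 2.8 = 1.01 V.
But 1.01 V < V_ov = 1.73 V, so the device is actually in triode.
In triode I_D = k_n[V_ov V_DS − ½ V_DS²] and I_D = (V_DD − V_DS)/R_D. Equating: 0.728 V_DS² − 3.522 V_DS + 3.19 = 0, giving V_DS = 1.21 V (the root below V_ov).
I_D = (3.19 − 1.21) / 2.8 = 0.708 mA.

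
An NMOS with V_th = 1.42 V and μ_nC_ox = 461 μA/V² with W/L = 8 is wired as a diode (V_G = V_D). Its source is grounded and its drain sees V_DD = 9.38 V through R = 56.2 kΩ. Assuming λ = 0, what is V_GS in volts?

V_GS = 1.69 V

With gate tied to drain, V_GS = V_DS ≥ V_GS − V_th, so the device is in saturation.
k_n = μ_nC_ox · (W/L) = 3.688 mA/V².
KCL at the drain: ½ k_n (V_GS − V_th)² = (V_DD − V_GS)/R.
Let x = V_GS − 1.42. Then 104 x² + x − 7.96 = 0, giving x = 0.272 V (positive root), so V_GS = 1.69 V.
I_D = (V_DD − V_GS)/R = (9.38 − 1.69) / 56.2 = 0.137 mA.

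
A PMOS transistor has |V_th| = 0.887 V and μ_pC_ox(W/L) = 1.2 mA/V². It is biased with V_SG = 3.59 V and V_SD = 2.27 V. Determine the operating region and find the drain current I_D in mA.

Triode; I_D = 4.27 mA

V_ov = V_SG − |V_th| = 3.59 − 0.887 = 2.7 V.
Since V_SD = 2.27 V < V_ov = 2.7 V, the device is in the triode region.
I_D = k_p [V_ov · V_SD − ½ V_SD²] = 1.2 × [2.7 × 2.27 − 0.5 × 2.27²] = 4.27 mA.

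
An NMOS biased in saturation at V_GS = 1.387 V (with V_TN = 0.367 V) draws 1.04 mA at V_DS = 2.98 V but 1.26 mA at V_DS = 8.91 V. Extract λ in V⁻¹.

With V_GS fixed, I_D ∝ (1 + λ V_DS) in saturation, so I_D2/I_D1 = (1 + λ V_DS2)/(1 + λ V_DS1).
1.26/1.04 = 1.212 = (1 + 8.91 λ)/(1 + 2.98 λ).
Solving: λ (I_D1 V_DS2 − I_D2 V_DS1) = I_D2 − I_D1, so λ = (1.26 − 1.04) / (1.04 × 8.91 − 1.26 × 2.98) = 0.22 / 5.51 = 0.0399 V⁻¹.

λ = 0.0399 V⁻¹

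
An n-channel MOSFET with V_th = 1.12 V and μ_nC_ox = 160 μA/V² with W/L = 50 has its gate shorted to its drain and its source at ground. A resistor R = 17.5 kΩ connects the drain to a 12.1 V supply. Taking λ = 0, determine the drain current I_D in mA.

With gate tied to drain, V_GS = V_DS ≥ V_GS − V_th, so the device is in saturation.
k_n = μ_nC_ox · (W/L) = 8 mA/V².
KCL at the drain: ½ k_n (V_GS − V_th)² = (V_DD − V_GS)/R.
Let x = V_GS − 1.12. Then 70 x² + x − 10.98 = 0, giving x = 0.389 V (positive root), so V_GS = 1.51 V.
I_D = (V_DD − V_GS)/R = (12.1 − 1.51) / 17.5 = 0.605 mA.

I_D = 0.605 mA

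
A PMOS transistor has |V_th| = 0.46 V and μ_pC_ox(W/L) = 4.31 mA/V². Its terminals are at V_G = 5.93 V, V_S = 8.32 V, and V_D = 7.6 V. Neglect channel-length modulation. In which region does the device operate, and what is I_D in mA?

V_SG = V_S − V_G = 8.32 − 5.93 = 2.39 V; V_SD = V_S − V_D = 8.32 − 7.6 = 0.72 V.
V_ov = V_SG − |V_th| = 2.39 − 0.46 = 1.93 V.
Since V_SD = 0.72 V < V_ov = 1.93 V, the device is in the triode region.
I_D = k_p [V_ov · V_SD − ½ V_SD²] = 4.31 × [1.93 × 0.72 − 0.5 × 0.72²] = 4.87 mA.

Triode; I_D = 4.87 mA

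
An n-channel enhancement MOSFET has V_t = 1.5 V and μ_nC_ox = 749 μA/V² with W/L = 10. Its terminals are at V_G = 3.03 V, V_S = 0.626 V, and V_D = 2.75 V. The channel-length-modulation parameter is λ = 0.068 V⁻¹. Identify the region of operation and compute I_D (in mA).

V_GS = V_G − V_S = 3.03 − 0.626 = 2.4 V; V_DS = V_D − V_S = 2.75 − 0.626 = 2.12 V.
k_n = μ_nC_ox · (W/L) = 7.49 mA/V².
V_ov = V_GS − V_t = 2.4 − 1.5 = 0.904 V.
Since V_DS = 2.12 V ≥ V_ov = 0.904 V, the device is in saturation.
I_D = ½ k_n V_ov² (1 + λ V_DS) = 0.5 × 7.49 × 0.904² × (1 + 0.068 × 2.12) = 3.5 mA.

Saturation; I_D = 3.50 mA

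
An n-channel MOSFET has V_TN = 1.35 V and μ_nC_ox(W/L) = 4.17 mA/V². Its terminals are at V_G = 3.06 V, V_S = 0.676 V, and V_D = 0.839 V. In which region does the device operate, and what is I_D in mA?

V_GS = V_G − V_S = 3.06 − 0.676 = 2.38 V; V_DS = V_D − V_S = 0.839 − 0.676 = 0.163 V.
V_ov = V_GS − V_TN = 2.38 − 1.35 = 1.03 V.
Since V_DS = 0.163 V < V_ov = 1.03 V, the device is in the triode region.
I_D = k_n [V_ov · V_DS − ½ V_DS²] = 4.17 × [1.03 × 0.163 − 0.5 × 0.163²] = 0.647 mA.

Triode; I_D = 0.647 mA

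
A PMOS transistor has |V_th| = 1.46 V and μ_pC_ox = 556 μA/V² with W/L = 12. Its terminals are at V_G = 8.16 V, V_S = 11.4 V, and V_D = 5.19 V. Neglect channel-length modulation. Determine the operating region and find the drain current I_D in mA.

V_SG = V_S − V_G = 11.4 − 8.16 = 3.24 V; V_SD = V_S − V_D = 11.4 − 5.19 = 6.21 V.
k_p = μ_pC_ox · (W/L) = 6.672 mA/V².
V_ov = V_SG − |V_th| = 3.24 − 1.46 = 1.78 V.
Since V_SD = 6.21 V ≥ V_ov = 1.78 V, the device is in saturation.
I_D = ½ k_p V_ov² = 0.5 × 6.672 × 1.78² = 10.6 mA.

Saturation; I_D = 10.6 mA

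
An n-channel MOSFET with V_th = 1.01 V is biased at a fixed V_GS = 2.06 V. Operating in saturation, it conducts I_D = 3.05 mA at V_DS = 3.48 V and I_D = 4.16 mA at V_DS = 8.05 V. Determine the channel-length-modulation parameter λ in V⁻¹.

λ = 0.110 V⁻¹

With V_GS fixed, I_D ∝ (1 + λ V_DS) in saturation, so I_D2/I_D1 = (1 + λ V_DS2)/(1 + λ V_DS1).
4.16/3.05 = 1.364 = (1 + 8.05 λ)/(1 + 3.48 λ).
Solving: λ (I_D1 V_DS2 − I_D2 V_DS1) = I_D2 − I_D1, so λ = (4.16 − 3.05) / (3.05 × 8.05 − 4.16 × 3.48) = 1.11 / 10.1 = 0.11 V⁻¹.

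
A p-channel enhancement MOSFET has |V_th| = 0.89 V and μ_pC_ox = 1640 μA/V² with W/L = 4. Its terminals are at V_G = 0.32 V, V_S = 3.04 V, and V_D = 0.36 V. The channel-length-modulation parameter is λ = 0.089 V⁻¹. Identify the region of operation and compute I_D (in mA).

Saturation; I_D = 13.6 mA

V_SG = V_S − V_G = 3.04 − 0.32 = 2.72 V; V_SD = V_S − V_D = 3.04 − 0.36 = 2.68 V.
k_p = μ_pC_ox · (W/L) = 6.56 mA/V².
V_ov = V_SG − |V_th| = 2.72 − 0.89 = 1.83 V.
Since V_SD = 2.68 V ≥ V_ov = 1.83 V, the device is in saturation.
I_D = ½ k_p V_ov² (1 + λ V_SD) = 0.5 × 6.56 × 1.83² × (1 + 0.089 × 2.68) = 13.6 mA.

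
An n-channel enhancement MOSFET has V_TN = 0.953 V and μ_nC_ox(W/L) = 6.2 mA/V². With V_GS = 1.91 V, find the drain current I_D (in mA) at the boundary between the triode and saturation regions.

At the boundary V_DS = V_ov = V_GS − V_TN = 1.91 − 0.953 = 0.957 V.
I_D = ½ k_n V_ov² = 0.5 × 6.2 × 0.957² = 2.84 mA.

I_D = 2.84 mA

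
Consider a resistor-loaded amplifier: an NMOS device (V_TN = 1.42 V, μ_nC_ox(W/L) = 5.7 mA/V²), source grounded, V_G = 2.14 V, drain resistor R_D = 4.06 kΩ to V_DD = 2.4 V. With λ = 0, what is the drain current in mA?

V_GS = V_G = 2.14 V, so V_ov = 2.14 − 1.42 = 0.72 V.
Assume saturation: I_D = ½ k_n V_ov² = 0.5 × 5.7 × 0.72² = 1.48 mA, giving V_DS = V_DD − I_D R_D = 2.4 − 1.48 × 4.06 = -3.6 V.
But -3.6 V < V_ov = 0.72 V, so the device is actually in triode.
In triode I_D = k_n[V_ov V_DS − ½ V_DS²] and I_D = (V_DD − V_DS)/R_D. Equating: 11.6 V_DS² − 17.66 V_DS + 2.4 = 0, giving V_DS = 0.151 V (the root below V_ov).
I_D = (2.4 − 0.151) / 4.06 = 0.554 mA.

I_D = 0.554 mA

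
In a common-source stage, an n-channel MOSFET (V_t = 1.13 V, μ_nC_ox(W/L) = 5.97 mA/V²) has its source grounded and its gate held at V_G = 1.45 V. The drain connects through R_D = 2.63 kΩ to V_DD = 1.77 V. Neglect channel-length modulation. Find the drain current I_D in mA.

I_D = 0.306 mA

V_GS = V_G = 1.45 V, so V_ov = 1.45 − 1.13 = 0.32 V.
Assume saturation: I_D = ½ k_n V_ov² = 0.5 × 5.97 × 0.32² = 0.306 mA, giving V_DS = V_DD − I_D R_D = 1.77 − 0.306 × 2.63 = 0.966 V.
V_DS = 0.966 V ≥ V_ov = 0.32 V, confirming saturation.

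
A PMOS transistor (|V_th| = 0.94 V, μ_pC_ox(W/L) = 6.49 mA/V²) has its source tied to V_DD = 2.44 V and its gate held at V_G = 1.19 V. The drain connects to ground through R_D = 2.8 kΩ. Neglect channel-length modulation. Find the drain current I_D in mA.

V_SG = V_DD − V_G = 2.44 − 1.19 = 1.25 V, so V_ov = 1.25 − 0.94 = 0.31 V.
Assume saturation: I_D = ½ k_p V_ov² = 0.5 × 6.49 × 0.31² = 0.312 mA, giving V_SD = V_DD − I_D R_D = 2.44 − 0.312 × 2.8 = 1.57 V.
V_SD = 1.57 V ≥ V_ov = 0.31 V, confirming saturation.

I_D = 0.312 mA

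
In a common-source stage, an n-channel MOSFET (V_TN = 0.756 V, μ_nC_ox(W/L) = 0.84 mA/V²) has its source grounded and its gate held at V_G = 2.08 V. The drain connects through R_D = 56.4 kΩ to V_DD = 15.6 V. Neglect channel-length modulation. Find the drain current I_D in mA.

V_GS = V_G = 2.08 V, so V_ov = 2.08 − 0.756 = 1.32 V.
Assume saturation: I_D = ½ k_n V_ov² = 0.5 × 0.84 × 1.32² = 0.736 mA, giving V_DS = V_DD − I_D R_D = 15.6 − 0.736 × 56.4 = -25.9 V.
But -25.9 V < V_ov = 1.32 V, so the device is actually in triode.
In triode I_D = k_n[V_ov V_DS − ½ V_DS²] and I_D = (V_DD − V_DS)/R_D. Equating: 23.7 V_DS² − 63.73 V_DS + 15.6 = 0, giving V_DS = 0.272 V (the root below V_ov).
I_D = (15.6 − 0.272) / 56.4 = 0.272 mA.

I_D = 0.272 mA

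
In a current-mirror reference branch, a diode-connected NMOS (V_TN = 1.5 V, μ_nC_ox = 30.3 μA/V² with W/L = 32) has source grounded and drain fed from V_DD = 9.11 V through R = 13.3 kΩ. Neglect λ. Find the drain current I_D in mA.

I_D = 0.496 mA

With gate tied to drain, V_GS = V_DS ≥ V_GS − V_TN, so the device is in saturation.
k_n = μ_nC_ox · (W/L) = 0.9696 mA/V².
KCL at the drain: ½ k_n (V_GS − V_TN)² = (V_DD − V_GS)/R.
Let x = V_GS − 1.5. Then 6.45 x² + x − 7.61 = 0, giving x = 1.01 V (positive root), so V_GS = 2.51 V.
I_D = (V_DD − V_GS)/R = (9.11 − 2.51) / 13.3 = 0.496 mA.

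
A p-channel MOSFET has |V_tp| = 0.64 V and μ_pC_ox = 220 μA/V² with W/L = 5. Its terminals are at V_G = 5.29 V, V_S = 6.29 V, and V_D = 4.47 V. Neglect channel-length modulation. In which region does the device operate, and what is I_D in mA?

V_SG = V_S − V_G = 6.29 − 5.29 = 1 V; V_SD = V_S − V_D = 6.29 − 4.47 = 1.82 V.
k_p = μ_pC_ox · (W/L) = 1.1 mA/V².
V_ov = V_SG − |V_tp| = 1 − 0.64 = 0.36 V.
Since V_SD = 1.82 V ≥ V_ov = 0.36 V, the device is in saturation.
I_D = ½ k_p V_ov² = 0.5 × 1.1 × 0.36² = 0.0713 mA.

Saturation; I_D = 0.0713 mA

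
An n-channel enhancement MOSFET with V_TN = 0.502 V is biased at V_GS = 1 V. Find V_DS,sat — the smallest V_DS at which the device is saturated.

The boundary between triode and saturation is V_DS = V_GS − V_TN = V_ov.
V_ov = 1 − 0.502 = 0.498 V.

V_DS,sat = 0.498 V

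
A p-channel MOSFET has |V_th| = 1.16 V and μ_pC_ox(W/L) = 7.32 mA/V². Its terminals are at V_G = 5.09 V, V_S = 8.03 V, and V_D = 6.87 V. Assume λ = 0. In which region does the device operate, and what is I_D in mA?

V_SG = V_S − V_G = 8.03 − 5.09 = 2.94 V; V_SD = V_S − V_D = 8.03 − 6.87 = 1.16 V.
V_ov = V_SG − |V_th| = 2.94 − 1.16 = 1.78 V.
Since V_SD = 1.16 V < V_ov = 1.78 V, the device is in the triode region.
I_D = k_p [V_ov · V_SD − ½ V_SD²] = 7.32 × [1.78 × 1.16 − 0.5 × 1.16²] = 10.2 mA.

Triode; I_D = 10.2 mA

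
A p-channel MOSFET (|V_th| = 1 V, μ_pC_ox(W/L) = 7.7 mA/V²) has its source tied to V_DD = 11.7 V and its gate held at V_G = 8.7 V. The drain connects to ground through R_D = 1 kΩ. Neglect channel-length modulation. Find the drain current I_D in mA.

I_D = 10.8 mA

V_SG = V_DD − V_G = 11.7 − 8.7 = 3 V, so V_ov = 3 − 1 = 2 V.
Assume saturation: I_D = ½ k_p V_ov² = 0.5 × 7.7 × 2² = 15.4 mA, giving V_SD = V_DD − I_D R_D = 11.7 − 15.4 × 1 = -3.7 V.
But -3.7 V < V_ov = 2 V, so the device is actually in triode.
In triode I_D = k_p[V_ov V_SD − ½ V_SD²] and I_D = (V_DD − V_SD)/R_D. Equating: 3.85 V_SD² − 16.4 V_SD + 11.7 = 0, giving V_SD = 0.906 V (the root below V_ov).
I_D = (11.7 − 0.906) / 1 = 10.8 mA.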